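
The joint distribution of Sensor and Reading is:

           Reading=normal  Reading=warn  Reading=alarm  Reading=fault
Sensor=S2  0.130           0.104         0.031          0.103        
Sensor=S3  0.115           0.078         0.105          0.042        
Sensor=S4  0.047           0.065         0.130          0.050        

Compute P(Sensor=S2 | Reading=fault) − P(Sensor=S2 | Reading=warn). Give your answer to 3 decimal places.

0.107

P(Reading=fault) = 0.103 + 0.042 + 0.050 = 0.195; P(Sensor=S2 | Reading=fault) = 0.103/0.195 = 0.5282.
P(Reading=warn) = 0.104 + 0.078 + 0.065 = 0.247; P(Sensor=S2 | Reading=warn) = 0.104/0.247 = 0.4211.
Difference = 0.107.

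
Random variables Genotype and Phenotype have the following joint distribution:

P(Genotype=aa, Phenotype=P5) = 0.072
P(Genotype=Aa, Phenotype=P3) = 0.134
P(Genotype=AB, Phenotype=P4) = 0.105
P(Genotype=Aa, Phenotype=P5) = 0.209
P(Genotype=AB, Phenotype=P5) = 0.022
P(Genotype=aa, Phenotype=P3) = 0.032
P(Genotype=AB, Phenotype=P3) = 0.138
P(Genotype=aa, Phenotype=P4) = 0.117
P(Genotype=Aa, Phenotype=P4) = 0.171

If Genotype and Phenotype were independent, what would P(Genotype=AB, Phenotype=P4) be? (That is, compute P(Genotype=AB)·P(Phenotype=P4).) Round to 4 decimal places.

0.1041

P(Genotype=AB) = 0.138 + 0.105 + 0.022 = 0.265.
P(Phenotype=P4) = 0.171 + 0.117 + 0.105 = 0.393.
Product: 0.265 × 0.393 = 0.1041.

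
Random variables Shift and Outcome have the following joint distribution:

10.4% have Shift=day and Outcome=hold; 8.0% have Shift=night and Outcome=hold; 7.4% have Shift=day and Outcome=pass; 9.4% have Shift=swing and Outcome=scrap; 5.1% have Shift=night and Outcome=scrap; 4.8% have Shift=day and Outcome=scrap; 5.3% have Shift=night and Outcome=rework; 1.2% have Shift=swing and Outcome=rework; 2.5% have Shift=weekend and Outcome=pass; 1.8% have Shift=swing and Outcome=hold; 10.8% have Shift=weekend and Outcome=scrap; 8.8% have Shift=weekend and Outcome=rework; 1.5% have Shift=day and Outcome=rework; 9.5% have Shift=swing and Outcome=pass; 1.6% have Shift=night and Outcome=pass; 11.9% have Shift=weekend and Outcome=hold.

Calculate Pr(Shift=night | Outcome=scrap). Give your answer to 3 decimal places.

P(Outcome=scrap) = 0.048 + 0.094 + 0.051 + 0.108 = 0.301.
P(Shift=night | Outcome=scrap) = 0.051/0.301 = 0.169.

0.169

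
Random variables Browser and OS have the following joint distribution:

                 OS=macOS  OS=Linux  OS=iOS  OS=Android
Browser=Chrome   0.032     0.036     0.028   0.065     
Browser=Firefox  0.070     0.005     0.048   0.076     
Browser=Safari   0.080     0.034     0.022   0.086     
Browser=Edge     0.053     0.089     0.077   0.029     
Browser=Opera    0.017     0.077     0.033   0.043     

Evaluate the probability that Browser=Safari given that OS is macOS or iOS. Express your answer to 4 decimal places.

0.2217

P(OS=macOS) = 0.032 + 0.070 + 0.080 + 0.053 + 0.017 = 0.252.
P(OS=iOS) = 0.028 + 0.048 + 0.022 + 0.077 + 0.033 = 0.208.
P(OS ∈ {macOS, iOS}) = 0.252 + 0.208 = 0.460; P(Browser=Safari, OS ∈ {macOS, iOS}) = 0.080 + 0.022 = 0.102.
P(Browser=Safari | OS ∈ {macOS, iOS}) = 0.102/0.460 = 0.2217.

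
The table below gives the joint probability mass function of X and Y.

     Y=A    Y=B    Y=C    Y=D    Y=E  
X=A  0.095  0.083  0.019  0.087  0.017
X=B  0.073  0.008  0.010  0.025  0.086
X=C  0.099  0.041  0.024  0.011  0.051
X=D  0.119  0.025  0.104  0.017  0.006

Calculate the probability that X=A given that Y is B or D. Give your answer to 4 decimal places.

0.5724

P(Y=B) = 0.083 + 0.008 + 0.041 + 0.025 = 0.157.
P(Y=D) = 0.087 + 0.025 + 0.011 + 0.017 = 0.140.
P(Y ∈ {B, D}) = 0.157 + 0.140 = 0.297; P(X=A, Y ∈ {B, D}) = 0.083 + 0.087 = 0.170.
P(X=A | Y ∈ {B, D}) = 0.170/0.297 = 0.5724.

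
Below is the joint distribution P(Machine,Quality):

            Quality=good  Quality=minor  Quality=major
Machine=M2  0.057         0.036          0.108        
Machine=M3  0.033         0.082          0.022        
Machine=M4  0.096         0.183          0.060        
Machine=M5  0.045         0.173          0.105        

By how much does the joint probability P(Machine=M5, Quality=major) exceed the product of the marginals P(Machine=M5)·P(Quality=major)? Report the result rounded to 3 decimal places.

0.010

P(Machine=M5) = 0.045 + 0.173 + 0.105 = 0.323.
P(Quality=major) = 0.108 + 0.022 + 0.060 + 0.105 = 0.295.
P(Machine=M5, Quality=major) − P(Machine=M5)P(Quality=major) = 0.105 − 0.323×0.295 = 0.010.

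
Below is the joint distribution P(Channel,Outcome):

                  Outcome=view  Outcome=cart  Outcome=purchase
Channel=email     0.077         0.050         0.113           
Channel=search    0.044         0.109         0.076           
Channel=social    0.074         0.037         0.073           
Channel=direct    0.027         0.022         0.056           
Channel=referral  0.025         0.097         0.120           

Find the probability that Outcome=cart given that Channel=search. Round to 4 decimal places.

0.4760

P(Channel=search) = 0.044 + 0.109 + 0.076 = 0.229.
P(Outcome=cart | Channel=search) = 0.109/0.229 = 0.4760.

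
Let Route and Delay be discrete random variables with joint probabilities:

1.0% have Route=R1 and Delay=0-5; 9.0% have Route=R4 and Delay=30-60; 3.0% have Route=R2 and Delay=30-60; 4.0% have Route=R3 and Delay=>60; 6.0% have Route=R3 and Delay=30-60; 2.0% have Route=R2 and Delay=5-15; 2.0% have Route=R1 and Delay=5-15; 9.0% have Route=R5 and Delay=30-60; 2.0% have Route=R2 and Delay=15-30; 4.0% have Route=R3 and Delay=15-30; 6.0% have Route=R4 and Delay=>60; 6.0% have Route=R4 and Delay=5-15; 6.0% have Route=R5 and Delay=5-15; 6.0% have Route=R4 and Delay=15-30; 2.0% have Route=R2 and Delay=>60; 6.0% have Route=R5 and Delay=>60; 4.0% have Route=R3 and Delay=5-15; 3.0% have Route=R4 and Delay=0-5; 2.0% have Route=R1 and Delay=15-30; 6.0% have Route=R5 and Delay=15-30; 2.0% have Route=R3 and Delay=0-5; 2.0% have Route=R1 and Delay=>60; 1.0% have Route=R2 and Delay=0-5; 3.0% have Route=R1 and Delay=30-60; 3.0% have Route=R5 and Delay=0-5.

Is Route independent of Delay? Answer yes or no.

yes

Every cell satisfies P(Route,Delay) = P(Route)·P(Delay). For instance P(Route=R1) = 0.100, P(Delay=15-30) = 0.200, and 0.100×0.200 = 0.020 matches the joint entry. So Route and Delay are independent.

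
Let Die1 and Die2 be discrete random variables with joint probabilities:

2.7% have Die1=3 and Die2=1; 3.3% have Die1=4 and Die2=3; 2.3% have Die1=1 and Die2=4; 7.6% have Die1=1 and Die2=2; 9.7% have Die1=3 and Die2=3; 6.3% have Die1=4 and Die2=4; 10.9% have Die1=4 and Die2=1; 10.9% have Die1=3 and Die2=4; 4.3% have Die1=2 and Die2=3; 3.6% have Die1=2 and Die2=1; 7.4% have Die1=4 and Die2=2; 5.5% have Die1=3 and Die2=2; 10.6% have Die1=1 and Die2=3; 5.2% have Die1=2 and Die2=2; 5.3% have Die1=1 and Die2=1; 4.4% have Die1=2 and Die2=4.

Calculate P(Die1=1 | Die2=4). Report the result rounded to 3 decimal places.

P(Die2=4) = 0.023 + 0.044 + 0.109 + 0.063 = 0.239.
P(Die1=1 | Die2=4) = 0.023/0.239 = 0.096.

0.096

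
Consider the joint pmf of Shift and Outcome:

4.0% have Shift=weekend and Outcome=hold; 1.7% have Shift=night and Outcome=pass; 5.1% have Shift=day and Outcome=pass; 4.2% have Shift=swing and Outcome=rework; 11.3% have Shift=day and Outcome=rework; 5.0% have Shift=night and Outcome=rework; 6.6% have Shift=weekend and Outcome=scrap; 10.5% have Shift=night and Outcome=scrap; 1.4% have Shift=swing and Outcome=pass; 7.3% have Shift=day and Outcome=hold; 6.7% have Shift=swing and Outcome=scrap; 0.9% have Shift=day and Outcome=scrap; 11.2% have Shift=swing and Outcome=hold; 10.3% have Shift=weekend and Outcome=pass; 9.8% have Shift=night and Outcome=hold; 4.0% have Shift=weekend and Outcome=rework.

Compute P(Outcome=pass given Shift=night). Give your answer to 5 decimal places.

P(Shift=night) = 0.017 + 0.050 + 0.105 + 0.098 = 0.270.
P(Outcome=pass | Shift=night) = 0.017/0.270 = 0.06296.

0.06296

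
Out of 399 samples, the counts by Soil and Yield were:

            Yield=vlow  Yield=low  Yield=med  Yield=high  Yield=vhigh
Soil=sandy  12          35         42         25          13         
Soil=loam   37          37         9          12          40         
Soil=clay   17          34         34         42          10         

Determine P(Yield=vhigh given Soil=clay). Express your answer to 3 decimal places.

0.073

Total with Soil=clay: 17 + 34 + 34 + 42 + 10 = 137.
P(Yield=vhigh | Soil=clay) = 10/137 = 0.073.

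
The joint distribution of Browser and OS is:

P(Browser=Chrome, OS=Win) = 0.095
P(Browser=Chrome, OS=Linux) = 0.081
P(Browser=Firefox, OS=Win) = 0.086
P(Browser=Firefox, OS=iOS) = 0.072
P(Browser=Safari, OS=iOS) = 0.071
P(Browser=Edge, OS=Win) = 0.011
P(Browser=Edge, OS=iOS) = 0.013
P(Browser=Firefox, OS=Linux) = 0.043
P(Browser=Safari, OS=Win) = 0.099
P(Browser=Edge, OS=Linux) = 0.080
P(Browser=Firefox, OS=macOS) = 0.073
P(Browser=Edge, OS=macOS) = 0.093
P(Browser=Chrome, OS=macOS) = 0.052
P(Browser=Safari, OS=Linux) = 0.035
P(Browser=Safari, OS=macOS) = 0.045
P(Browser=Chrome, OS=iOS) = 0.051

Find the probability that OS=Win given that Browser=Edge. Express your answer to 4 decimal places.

P(Browser=Edge) = 0.011 + 0.093 + 0.080 + 0.013 = 0.197.
P(OS=Win | Browser=Edge) = 0.011/0.197 = 0.0558.

0.0558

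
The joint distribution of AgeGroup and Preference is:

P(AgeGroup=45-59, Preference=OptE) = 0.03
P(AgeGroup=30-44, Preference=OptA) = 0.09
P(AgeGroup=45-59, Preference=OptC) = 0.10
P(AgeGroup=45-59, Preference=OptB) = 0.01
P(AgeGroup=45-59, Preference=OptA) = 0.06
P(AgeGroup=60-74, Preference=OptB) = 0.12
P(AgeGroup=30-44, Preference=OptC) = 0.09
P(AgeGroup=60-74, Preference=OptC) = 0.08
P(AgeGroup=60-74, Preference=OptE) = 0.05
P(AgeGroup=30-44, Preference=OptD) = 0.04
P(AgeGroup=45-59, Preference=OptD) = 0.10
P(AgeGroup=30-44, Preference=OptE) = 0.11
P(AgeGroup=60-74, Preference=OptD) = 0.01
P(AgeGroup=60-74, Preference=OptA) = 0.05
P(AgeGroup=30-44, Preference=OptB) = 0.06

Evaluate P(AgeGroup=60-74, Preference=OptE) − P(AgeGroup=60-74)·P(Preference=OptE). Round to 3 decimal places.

P(AgeGroup=60-74) = 0.05 + 0.12 + 0.08 + 0.01 + 0.05 = 0.31.
P(Preference=OptE) = 0.11 + 0.03 + 0.05 = 0.19.
P(AgeGroup=60-74, Preference=OptE) − P(AgeGroup=60-74)P(Preference=OptE) = 0.05 − 0.31×0.19 = -0.009.

-0.009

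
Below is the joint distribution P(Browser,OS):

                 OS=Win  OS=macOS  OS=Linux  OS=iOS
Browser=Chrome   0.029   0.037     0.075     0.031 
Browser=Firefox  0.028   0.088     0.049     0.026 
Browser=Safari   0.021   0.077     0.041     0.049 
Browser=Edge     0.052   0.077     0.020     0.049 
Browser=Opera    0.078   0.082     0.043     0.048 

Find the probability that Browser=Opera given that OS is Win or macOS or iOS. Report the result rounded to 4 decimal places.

0.2694

P(OS=Win) = 0.029 + 0.028 + 0.021 + 0.052 + 0.078 = 0.208.
P(OS=macOS) = 0.037 + 0.088 + 0.077 + 0.077 + 0.082 = 0.361.
P(OS=iOS) = 0.031 + 0.026 + 0.049 + 0.049 + 0.048 = 0.203.
P(OS ∈ {Win, macOS, iOS}) = 0.208 + 0.361 + 0.203 = 0.772; P(Browser=Opera, OS ∈ {Win, macOS, iOS}) = 0.078 + 0.082 + 0.048 = 0.208.
P(Browser=Opera | OS ∈ {Win, macOS, iOS}) = 0.208/0.772 = 0.2694.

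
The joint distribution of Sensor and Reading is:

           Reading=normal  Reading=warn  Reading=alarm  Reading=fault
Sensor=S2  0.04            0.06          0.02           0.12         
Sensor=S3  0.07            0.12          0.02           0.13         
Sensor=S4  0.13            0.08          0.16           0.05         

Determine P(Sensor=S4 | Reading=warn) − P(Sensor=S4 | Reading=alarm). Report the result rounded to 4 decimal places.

-0.4923

P(Reading=warn) = 0.06 + 0.12 + 0.08 = 0.26; P(Sensor=S4 | Reading=warn) = 0.08/0.26 = 0.30769.
P(Reading=alarm) = 0.02 + 0.02 + 0.16 = 0.20; P(Sensor=S4 | Reading=alarm) = 0.16/0.20 = 0.80000.
Difference = -0.4923.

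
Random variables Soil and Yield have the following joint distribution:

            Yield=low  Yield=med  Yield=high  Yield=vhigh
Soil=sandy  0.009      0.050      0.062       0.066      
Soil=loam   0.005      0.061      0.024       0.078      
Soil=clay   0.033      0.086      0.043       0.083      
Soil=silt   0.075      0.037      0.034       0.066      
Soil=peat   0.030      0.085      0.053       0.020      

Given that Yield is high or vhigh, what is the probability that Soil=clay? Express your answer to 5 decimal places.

0.23819

P(Yield=high) = 0.062 + 0.024 + 0.043 + 0.034 + 0.053 = 0.216.
P(Yield=vhigh) = 0.066 + 0.078 + 0.083 + 0.066 + 0.020 = 0.313.
P(Yield ∈ {high, vhigh}) = 0.216 + 0.313 = 0.529; P(Soil=clay, Yield ∈ {high, vhigh}) = 0.043 + 0.083 = 0.126.
P(Soil=clay | Yield ∈ {high, vhigh}) = 0.126/0.529 = 0.23819.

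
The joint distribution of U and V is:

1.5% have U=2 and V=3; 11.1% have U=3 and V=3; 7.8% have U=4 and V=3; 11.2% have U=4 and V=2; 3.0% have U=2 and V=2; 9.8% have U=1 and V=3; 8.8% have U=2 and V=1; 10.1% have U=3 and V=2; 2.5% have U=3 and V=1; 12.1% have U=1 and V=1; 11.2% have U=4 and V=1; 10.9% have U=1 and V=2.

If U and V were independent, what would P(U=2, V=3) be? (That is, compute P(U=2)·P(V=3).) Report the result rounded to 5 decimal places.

0.04017

P(U=2) = 0.088 + 0.030 + 0.015 = 0.133.
P(V=3) = 0.098 + 0.015 + 0.111 + 0.078 = 0.302.
Product: 0.133 × 0.302 = 0.04017.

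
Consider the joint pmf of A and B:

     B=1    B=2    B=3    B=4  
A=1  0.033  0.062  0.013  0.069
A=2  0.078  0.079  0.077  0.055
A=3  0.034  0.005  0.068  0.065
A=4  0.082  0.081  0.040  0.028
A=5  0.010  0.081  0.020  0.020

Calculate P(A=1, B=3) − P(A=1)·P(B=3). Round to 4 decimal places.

-0.0256

P(A=1) = 0.033 + 0.062 + 0.013 + 0.069 = 0.177.
P(B=3) = 0.013 + 0.077 + 0.068 + 0.040 + 0.020 = 0.218.
P(A=1, B=3) − P(A=1)P(B=3) = 0.013 − 0.177×0.218 = -0.0256.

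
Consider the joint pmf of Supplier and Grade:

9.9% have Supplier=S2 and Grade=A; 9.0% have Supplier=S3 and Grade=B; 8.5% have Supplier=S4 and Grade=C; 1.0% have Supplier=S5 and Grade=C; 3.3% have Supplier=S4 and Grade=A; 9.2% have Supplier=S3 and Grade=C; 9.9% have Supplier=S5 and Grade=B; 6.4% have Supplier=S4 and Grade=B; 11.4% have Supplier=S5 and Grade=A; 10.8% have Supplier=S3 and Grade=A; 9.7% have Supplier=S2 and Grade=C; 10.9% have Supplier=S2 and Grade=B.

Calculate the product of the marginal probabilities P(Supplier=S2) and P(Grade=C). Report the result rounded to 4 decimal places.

P(Supplier=S2) = 0.099 + 0.109 + 0.097 = 0.305.
P(Grade=C) = 0.097 + 0.092 + 0.085 + 0.010 = 0.284.
Product: 0.305 × 0.284 = 0.0866.

0.0866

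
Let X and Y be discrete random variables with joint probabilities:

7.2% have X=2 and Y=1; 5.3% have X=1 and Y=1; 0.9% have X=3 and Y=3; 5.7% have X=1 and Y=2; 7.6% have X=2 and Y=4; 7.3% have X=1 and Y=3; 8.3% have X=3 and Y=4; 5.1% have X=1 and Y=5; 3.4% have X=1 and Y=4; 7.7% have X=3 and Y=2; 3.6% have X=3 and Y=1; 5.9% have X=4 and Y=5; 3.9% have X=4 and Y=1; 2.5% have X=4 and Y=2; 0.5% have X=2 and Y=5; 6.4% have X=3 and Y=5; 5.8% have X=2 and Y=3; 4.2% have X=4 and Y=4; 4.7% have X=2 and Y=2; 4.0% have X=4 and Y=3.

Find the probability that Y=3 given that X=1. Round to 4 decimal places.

0.2724

P(X=1) = 0.053 + 0.057 + 0.073 + 0.034 + 0.051 = 0.268.
P(Y=3 | X=1) = 0.073/0.268 = 0.2724.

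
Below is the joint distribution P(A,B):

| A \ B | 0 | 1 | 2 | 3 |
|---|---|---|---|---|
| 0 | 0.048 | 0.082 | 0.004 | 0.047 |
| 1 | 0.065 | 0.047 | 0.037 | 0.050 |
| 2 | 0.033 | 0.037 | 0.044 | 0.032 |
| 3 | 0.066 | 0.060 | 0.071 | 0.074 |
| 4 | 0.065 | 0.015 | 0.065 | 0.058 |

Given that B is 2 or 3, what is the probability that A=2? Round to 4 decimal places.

P(B=2) = 0.004 + 0.037 + 0.044 + 0.071 + 0.065 = 0.221.
P(B=3) = 0.047 + 0.050 + 0.032 + 0.074 + 0.058 = 0.261.
P(B ∈ {2, 3}) = 0.221 + 0.261 = 0.482; P(A=2, B ∈ {2, 3}) = 0.044 + 0.032 = 0.076.
P(A=2 | B ∈ {2, 3}) = 0.076/0.482 = 0.1577.

0.1577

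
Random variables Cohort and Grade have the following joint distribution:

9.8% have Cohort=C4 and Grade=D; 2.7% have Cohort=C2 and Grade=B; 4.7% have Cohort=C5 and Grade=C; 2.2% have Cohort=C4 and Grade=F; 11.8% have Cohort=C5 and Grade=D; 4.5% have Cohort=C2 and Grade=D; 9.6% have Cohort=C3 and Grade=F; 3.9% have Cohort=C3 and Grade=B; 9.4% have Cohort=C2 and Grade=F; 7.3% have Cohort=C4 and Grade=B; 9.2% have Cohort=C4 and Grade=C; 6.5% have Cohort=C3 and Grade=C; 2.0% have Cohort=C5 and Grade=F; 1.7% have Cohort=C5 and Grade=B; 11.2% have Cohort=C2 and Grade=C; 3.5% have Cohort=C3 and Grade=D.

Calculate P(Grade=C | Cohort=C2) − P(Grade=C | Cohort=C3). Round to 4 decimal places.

P(Cohort=C2) = 0.027 + 0.112 + 0.045 + 0.094 = 0.278; P(Grade=C | Cohort=C2) = 0.112/0.278 = 0.40288.
P(Cohort=C3) = 0.039 + 0.065 + 0.035 + 0.096 = 0.235; P(Grade=C | Cohort=C3) = 0.065/0.235 = 0.27660.
Difference = 0.1263.

0.1263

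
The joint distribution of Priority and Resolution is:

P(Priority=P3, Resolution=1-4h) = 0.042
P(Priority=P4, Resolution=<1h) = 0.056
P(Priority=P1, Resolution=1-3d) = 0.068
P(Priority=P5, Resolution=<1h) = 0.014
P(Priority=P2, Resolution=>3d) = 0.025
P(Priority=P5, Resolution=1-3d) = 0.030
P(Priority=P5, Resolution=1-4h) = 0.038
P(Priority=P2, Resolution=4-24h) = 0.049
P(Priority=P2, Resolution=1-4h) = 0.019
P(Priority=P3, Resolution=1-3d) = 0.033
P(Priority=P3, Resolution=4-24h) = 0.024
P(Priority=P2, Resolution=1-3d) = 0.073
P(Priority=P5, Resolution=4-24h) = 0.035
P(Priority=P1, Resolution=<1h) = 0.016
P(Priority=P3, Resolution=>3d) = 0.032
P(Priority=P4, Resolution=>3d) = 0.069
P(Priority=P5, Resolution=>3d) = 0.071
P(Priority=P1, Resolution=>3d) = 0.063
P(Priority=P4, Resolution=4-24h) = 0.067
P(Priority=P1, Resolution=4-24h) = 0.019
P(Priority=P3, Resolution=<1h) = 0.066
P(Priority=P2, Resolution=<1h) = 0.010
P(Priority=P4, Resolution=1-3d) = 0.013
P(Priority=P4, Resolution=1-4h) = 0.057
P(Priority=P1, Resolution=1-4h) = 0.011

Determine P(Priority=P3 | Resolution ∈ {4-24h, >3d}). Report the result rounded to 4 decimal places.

0.1233

P(Resolution=4-24h) = 0.019 + 0.049 + 0.024 + 0.067 + 0.035 = 0.194.
P(Resolution=>3d) = 0.063 + 0.025 + 0.032 + 0.069 + 0.071 = 0.260.
P(Resolution ∈ {4-24h, >3d}) = 0.194 + 0.260 = 0.454; P(Priority=P3, Resolution ∈ {4-24h, >3d}) = 0.024 + 0.032 = 0.056.
P(Priority=P3 | Resolution ∈ {4-24h, >3d}) = 0.056/0.454 = 0.1233.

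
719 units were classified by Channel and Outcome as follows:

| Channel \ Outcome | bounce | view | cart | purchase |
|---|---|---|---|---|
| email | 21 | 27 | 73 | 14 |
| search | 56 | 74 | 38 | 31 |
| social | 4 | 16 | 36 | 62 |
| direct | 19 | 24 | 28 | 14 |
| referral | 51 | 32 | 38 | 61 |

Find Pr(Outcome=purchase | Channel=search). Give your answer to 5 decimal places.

0.15578

Total with Channel=search: 56 + 74 + 38 + 31 = 199.
P(Outcome=purchase | Channel=search) = 31/199 = 0.15578.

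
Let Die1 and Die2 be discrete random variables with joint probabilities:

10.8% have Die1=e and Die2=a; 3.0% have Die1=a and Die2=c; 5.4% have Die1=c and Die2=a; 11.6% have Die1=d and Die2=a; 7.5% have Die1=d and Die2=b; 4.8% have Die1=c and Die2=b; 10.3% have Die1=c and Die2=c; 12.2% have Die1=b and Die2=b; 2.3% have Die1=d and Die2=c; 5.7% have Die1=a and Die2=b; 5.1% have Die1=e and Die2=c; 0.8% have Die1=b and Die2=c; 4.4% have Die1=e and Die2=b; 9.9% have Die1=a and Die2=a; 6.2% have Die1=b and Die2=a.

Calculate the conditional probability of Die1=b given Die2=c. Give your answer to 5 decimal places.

P(Die2=c) = 0.030 + 0.008 + 0.103 + 0.023 + 0.051 = 0.215.
P(Die1=b | Die2=c) = 0.008/0.215 = 0.03721.

0.03721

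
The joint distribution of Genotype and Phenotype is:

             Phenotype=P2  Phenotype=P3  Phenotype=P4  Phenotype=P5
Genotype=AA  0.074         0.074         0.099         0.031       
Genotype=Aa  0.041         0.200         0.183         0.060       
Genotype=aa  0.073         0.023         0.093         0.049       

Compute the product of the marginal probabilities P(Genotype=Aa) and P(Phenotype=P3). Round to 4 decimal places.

P(Genotype=Aa) = 0.041 + 0.200 + 0.183 + 0.060 = 0.484.
P(Phenotype=P3) = 0.074 + 0.200 + 0.023 = 0.297.
Product: 0.484 × 0.297 = 0.1437.

0.1437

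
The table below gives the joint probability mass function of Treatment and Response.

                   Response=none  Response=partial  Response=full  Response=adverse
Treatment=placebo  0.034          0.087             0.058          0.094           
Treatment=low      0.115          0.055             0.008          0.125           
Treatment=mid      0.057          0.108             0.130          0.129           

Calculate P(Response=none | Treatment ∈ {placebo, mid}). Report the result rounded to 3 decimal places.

0.131

P(Treatment=placebo) = 0.034 + 0.087 + 0.058 + 0.094 = 0.273.
P(Treatment=mid) = 0.057 + 0.108 + 0.130 + 0.129 = 0.424.
P(Treatment ∈ {placebo, mid}) = 0.273 + 0.424 = 0.697; P(Response=none, Treatment ∈ {placebo, mid}) = 0.034 + 0.057 = 0.091.
P(Response=none | Treatment ∈ {placebo, mid}) = 0.091/0.697 = 0.131.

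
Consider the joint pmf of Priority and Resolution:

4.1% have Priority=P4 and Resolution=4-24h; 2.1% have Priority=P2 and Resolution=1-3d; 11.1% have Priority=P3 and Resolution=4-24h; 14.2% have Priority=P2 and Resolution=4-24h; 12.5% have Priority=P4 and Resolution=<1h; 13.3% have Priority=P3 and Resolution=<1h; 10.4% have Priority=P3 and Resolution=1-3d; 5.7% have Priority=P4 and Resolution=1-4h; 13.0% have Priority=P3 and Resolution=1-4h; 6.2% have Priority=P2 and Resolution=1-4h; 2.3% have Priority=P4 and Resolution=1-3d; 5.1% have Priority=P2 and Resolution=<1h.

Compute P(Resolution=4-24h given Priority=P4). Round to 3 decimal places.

0.167

P(Priority=P4) = 0.125 + 0.057 + 0.041 + 0.023 = 0.246.
P(Resolution=4-24h | Priority=P4) = 0.041/0.246 = 0.167.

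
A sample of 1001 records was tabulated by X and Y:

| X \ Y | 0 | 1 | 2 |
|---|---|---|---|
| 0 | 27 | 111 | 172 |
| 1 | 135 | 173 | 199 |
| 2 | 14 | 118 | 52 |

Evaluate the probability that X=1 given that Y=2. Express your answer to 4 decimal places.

0.4704

Total with Y=2: 172 + 199 + 52 = 423.
P(X=1 | Y=2) = 199/423 = 0.4704.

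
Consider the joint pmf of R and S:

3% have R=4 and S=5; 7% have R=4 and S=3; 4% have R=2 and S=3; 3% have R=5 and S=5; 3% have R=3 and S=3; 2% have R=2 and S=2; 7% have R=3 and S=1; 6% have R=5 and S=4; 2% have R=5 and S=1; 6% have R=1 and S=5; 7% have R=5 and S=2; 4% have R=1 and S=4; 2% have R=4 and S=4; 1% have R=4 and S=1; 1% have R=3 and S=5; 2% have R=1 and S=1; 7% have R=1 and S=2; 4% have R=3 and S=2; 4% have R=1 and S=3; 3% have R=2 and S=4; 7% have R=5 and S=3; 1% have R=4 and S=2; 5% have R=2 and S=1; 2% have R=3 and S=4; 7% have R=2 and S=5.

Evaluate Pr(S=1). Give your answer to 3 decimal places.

0.170

P(S=1) = 0.02 + 0.05 + 0.07 + 0.01 + 0.02 = 0.17.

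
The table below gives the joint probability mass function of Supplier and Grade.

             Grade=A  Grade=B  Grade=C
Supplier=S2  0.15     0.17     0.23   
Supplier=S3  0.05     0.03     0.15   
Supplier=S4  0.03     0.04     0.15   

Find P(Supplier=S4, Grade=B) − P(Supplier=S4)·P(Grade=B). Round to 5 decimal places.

-0.01280

P(Supplier=S4) = 0.03 + 0.04 + 0.15 = 0.22.
P(Grade=B) = 0.17 + 0.03 + 0.04 = 0.24.
P(Supplier=S4, Grade=B) − P(Supplier=S4)P(Grade=B) = 0.04 − 0.22×0.24 = -0.01280.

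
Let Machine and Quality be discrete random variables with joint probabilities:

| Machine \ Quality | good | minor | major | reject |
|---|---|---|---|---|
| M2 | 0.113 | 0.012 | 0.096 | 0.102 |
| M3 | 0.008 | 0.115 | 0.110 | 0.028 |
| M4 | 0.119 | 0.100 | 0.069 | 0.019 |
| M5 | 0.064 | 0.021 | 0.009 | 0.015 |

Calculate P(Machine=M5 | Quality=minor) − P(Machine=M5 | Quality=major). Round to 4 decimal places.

0.0530

P(Quality=minor) = 0.012 + 0.115 + 0.100 + 0.021 = 0.248; P(Machine=M5 | Quality=minor) = 0.021/0.248 = 0.08468.
P(Quality=major) = 0.096 + 0.110 + 0.069 + 0.009 = 0.284; P(Machine=M5 | Quality=major) = 0.009/0.284 = 0.03169.
Difference = 0.0530.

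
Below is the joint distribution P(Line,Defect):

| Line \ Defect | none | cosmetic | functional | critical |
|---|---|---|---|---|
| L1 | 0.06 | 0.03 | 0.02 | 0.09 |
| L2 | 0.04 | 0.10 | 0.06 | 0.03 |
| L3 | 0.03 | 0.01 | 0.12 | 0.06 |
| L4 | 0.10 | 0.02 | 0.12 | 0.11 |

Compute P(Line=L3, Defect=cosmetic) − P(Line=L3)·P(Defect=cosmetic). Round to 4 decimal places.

-0.0252

P(Line=L3) = 0.03 + 0.01 + 0.12 + 0.06 = 0.22.
P(Defect=cosmetic) = 0.03 + 0.10 + 0.01 + 0.02 = 0.16.
P(Line=L3, Defect=cosmetic) − P(Line=L3)P(Defect=cosmetic) = 0.01 − 0.22×0.16 = -0.0252.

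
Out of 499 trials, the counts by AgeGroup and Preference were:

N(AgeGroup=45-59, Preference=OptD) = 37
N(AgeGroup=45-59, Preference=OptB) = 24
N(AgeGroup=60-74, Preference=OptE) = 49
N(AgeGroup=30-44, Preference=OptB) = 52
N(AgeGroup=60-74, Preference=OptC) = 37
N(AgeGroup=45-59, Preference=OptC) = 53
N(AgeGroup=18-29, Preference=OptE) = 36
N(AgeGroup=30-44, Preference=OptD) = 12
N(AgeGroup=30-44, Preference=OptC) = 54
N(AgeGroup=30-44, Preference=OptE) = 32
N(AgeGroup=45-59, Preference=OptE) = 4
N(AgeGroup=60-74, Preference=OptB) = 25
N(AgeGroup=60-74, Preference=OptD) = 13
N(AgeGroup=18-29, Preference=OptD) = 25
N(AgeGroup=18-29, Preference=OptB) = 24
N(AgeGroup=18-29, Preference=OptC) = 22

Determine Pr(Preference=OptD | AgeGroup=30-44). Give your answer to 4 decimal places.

0.0800

Total with AgeGroup=30-44: 52 + 54 + 12 + 32 = 150.
P(Preference=OptD | AgeGroup=30-44) = 12/150 = 0.0800.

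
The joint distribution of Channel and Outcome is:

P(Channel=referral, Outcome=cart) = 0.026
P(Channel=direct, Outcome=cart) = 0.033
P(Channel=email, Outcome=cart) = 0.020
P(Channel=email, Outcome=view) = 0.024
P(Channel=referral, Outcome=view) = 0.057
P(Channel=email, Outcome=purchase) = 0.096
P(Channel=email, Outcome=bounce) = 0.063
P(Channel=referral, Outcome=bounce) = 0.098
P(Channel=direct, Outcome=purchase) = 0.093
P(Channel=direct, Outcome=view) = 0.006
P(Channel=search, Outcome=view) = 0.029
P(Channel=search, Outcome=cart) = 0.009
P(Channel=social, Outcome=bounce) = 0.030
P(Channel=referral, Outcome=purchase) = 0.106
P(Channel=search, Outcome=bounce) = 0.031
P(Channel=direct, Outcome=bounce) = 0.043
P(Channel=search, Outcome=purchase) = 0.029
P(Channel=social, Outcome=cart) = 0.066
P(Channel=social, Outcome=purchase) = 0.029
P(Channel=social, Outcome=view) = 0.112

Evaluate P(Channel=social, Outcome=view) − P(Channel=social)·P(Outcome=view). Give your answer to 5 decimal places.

0.05796

P(Channel=social) = 0.030 + 0.112 + 0.066 + 0.029 = 0.237.
P(Outcome=view) = 0.024 + 0.029 + 0.112 + 0.006 + 0.057 = 0.228.
P(Channel=social, Outcome=view) − P(Channel=social)P(Outcome=view) = 0.112 − 0.237×0.228 = 0.05796.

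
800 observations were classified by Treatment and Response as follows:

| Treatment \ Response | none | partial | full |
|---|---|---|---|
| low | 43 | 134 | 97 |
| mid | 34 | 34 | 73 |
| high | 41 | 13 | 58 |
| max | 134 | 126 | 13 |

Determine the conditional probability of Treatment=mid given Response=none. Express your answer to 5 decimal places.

0.13492

Total with Response=none: 43 + 34 + 41 + 134 = 252.
P(Treatment=mid | Response=none) = 34/252 = 0.13492.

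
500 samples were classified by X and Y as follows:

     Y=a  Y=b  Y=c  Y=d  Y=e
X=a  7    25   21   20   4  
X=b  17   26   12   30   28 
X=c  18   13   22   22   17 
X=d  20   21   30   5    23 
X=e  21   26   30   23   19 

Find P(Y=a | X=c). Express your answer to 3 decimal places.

Total with X=c: 18 + 13 + 22 + 22 + 17 = 92.
P(Y=a | X=c) = 18/92 = 0.196.

0.196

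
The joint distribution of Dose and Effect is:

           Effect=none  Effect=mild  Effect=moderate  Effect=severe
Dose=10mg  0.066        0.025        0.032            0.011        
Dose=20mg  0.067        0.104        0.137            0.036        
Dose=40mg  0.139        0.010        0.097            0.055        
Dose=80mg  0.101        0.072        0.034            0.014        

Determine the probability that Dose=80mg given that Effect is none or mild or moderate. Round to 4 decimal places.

0.2342

P(Effect=none) = 0.066 + 0.067 + 0.139 + 0.101 = 0.373.
P(Effect=mild) = 0.025 + 0.104 + 0.010 + 0.072 = 0.211.
P(Effect=moderate) = 0.032 + 0.137 + 0.097 + 0.034 = 0.300.
P(Effect ∈ {none, mild, moderate}) = 0.373 + 0.211 + 0.300 = 0.884; P(Dose=80mg, Effect ∈ {none, mild, moderate}) = 0.101 + 0.072 + 0.034 = 0.207.
P(Dose=80mg | Effect ∈ {none, mild, moderate}) = 0.207/0.884 = 0.2342.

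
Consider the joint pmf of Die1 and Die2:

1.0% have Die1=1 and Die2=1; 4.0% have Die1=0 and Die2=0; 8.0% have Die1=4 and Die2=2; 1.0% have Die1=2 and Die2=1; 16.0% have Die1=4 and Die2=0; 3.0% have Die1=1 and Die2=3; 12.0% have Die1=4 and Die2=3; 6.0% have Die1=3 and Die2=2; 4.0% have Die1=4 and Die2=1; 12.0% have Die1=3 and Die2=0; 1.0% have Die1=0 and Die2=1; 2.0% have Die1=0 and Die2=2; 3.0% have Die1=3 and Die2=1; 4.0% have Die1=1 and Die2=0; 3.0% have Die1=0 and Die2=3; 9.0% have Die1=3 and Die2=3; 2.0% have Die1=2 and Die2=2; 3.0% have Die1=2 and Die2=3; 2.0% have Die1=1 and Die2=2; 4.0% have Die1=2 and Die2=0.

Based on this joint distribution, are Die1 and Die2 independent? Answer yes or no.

yes

Every cell satisfies P(Die1,Die2) = P(Die1)·P(Die2). For instance P(Die1=0) = 0.100, P(Die2=1) = 0.100, and 0.100×0.100 = 0.010 matches the joint entry. So Die1 and Die2 are independent.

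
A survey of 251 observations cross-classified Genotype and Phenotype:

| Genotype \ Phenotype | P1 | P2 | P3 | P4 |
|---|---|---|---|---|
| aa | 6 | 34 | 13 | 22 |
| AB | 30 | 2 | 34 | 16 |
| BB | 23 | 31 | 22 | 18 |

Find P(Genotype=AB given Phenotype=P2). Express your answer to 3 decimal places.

Total with Phenotype=P2: 34 + 2 + 31 = 67.
P(Genotype=AB | Phenotype=P2) = 2/67 = 0.030.

0.030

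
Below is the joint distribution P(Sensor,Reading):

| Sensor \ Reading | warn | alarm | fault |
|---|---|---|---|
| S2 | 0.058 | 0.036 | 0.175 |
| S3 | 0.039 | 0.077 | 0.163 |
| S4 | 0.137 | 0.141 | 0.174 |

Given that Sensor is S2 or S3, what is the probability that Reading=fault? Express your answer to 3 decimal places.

P(Sensor=S2) = 0.058 + 0.036 + 0.175 = 0.269.
P(Sensor=S3) = 0.039 + 0.077 + 0.163 = 0.279.
P(Sensor ∈ {S2, S3}) = 0.269 + 0.279 = 0.548; P(Reading=fault, Sensor ∈ {S2, S3}) = 0.175 + 0.163 = 0.338.
P(Reading=fault | Sensor ∈ {S2, S3}) = 0.338/0.548 = 0.617.

0.617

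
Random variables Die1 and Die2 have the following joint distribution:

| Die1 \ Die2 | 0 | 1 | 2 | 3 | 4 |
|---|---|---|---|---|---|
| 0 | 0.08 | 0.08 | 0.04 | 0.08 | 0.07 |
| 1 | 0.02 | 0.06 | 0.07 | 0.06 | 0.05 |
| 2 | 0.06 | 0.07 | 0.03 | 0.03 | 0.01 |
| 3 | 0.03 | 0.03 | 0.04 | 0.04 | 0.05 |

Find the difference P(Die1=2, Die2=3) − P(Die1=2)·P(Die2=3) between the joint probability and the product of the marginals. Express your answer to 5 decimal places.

P(Die1=2) = 0.06 + 0.07 + 0.03 + 0.03 + 0.01 = 0.20.
P(Die2=3) = 0.08 + 0.06 + 0.03 + 0.04 = 0.21.
P(Die1=2, Die2=3) − P(Die1=2)P(Die2=3) = 0.03 − 0.20×0.21 = -0.01200.

-0.01200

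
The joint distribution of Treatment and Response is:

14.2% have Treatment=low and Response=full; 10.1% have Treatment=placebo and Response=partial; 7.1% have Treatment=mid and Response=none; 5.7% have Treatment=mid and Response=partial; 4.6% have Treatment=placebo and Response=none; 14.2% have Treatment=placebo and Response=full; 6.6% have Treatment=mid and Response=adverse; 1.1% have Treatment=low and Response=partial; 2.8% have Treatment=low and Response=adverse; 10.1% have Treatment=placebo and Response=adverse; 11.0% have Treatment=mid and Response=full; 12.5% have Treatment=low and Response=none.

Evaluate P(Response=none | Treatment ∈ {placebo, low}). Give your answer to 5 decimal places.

P(Treatment=placebo) = 0.046 + 0.101 + 0.142 + 0.101 = 0.390.
P(Treatment=low) = 0.125 + 0.011 + 0.142 + 0.028 = 0.306.
P(Treatment ∈ {placebo, low}) = 0.390 + 0.306 = 0.696; P(Response=none, Treatment ∈ {placebo, low}) = 0.046 + 0.125 = 0.171.
P(Response=none | Treatment ∈ {placebo, low}) = 0.171/0.696 = 0.24569.

0.24569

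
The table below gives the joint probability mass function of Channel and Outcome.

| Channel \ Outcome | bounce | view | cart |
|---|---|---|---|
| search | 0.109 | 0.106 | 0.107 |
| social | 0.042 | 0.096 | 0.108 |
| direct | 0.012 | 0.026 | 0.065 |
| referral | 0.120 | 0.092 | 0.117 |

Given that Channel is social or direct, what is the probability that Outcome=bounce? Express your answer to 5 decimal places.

P(Channel=social) = 0.042 + 0.096 + 0.108 = 0.246.
P(Channel=direct) = 0.012 + 0.026 + 0.065 = 0.103.
P(Channel ∈ {social, direct}) = 0.246 + 0.103 = 0.349; P(Outcome=bounce, Channel ∈ {social, direct}) = 0.042 + 0.012 = 0.054.
P(Outcome=bounce | Channel ∈ {social, direct}) = 0.054/0.349 = 0.15473.

0.15473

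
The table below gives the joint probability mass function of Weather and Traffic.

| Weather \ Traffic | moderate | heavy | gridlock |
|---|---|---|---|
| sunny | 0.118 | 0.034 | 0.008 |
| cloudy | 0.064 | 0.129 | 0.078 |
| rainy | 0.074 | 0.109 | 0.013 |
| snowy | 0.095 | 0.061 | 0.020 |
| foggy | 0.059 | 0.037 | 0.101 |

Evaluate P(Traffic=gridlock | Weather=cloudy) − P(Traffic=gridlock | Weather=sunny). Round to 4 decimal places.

0.2378

P(Weather=cloudy) = 0.064 + 0.129 + 0.078 = 0.271; P(Traffic=gridlock | Weather=cloudy) = 0.078/0.271 = 0.28782.
P(Weather=sunny) = 0.118 + 0.034 + 0.008 = 0.160; P(Traffic=gridlock | Weather=sunny) = 0.008/0.160 = 0.05000.
Difference = 0.2378.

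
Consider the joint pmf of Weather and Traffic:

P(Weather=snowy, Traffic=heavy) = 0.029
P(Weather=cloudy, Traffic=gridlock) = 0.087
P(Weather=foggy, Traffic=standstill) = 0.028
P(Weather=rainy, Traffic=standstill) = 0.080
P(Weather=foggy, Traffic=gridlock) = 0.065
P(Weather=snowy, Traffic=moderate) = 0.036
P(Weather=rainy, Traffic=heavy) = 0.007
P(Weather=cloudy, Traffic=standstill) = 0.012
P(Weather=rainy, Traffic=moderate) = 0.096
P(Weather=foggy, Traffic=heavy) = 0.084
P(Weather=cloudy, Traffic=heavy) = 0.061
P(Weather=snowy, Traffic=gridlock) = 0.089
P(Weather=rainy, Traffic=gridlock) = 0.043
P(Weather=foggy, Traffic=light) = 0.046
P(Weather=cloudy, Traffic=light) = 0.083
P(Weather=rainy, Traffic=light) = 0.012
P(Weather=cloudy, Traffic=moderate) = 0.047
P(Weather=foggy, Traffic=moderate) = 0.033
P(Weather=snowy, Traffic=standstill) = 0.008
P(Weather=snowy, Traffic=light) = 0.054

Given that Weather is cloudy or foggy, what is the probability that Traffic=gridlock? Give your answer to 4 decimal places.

0.2784

P(Weather=cloudy) = 0.083 + 0.047 + 0.061 + 0.087 + 0.012 = 0.290.
P(Weather=foggy) = 0.046 + 0.033 + 0.084 + 0.065 + 0.028 = 0.256.
P(Weather ∈ {cloudy, foggy}) = 0.290 + 0.256 = 0.546; P(Traffic=gridlock, Weather ∈ {cloudy, foggy}) = 0.087 + 0.065 = 0.152.
P(Traffic=gridlock | Weather ∈ {cloudy, foggy}) = 0.152/0.546 = 0.2784.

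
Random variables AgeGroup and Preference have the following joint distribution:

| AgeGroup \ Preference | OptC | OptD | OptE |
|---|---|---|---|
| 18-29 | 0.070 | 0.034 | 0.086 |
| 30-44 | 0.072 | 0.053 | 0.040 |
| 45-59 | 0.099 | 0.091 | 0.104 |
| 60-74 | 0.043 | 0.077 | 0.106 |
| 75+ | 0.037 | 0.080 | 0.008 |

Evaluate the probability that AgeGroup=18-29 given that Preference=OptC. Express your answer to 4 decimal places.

P(Preference=OptC) = 0.070 + 0.072 + 0.099 + 0.043 + 0.037 = 0.321.
P(AgeGroup=18-29 | Preference=OptC) = 0.070/0.321 = 0.2181.

0.2181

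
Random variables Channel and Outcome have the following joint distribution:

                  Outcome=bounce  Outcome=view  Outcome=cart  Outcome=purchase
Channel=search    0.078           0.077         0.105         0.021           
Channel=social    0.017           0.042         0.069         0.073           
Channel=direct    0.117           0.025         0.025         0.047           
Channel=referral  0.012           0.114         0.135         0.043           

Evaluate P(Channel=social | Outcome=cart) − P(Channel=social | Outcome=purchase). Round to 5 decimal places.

P(Outcome=cart) = 0.105 + 0.069 + 0.025 + 0.135 = 0.334; P(Channel=social | Outcome=cart) = 0.069/0.334 = 0.206587.
P(Outcome=purchase) = 0.021 + 0.073 + 0.047 + 0.043 = 0.184; P(Channel=social | Outcome=purchase) = 0.073/0.184 = 0.396739.
Difference = -0.19015.

-0.19015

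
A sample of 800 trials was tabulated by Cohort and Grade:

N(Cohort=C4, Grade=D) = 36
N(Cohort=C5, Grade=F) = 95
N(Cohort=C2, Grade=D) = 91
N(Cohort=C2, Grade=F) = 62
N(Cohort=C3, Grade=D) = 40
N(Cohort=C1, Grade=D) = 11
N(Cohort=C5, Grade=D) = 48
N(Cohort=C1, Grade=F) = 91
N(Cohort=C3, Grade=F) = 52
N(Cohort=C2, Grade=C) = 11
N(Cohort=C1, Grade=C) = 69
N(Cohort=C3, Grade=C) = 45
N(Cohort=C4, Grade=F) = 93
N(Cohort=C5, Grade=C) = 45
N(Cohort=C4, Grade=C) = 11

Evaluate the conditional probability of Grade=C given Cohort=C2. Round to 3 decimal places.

0.067

Total with Cohort=C2: 11 + 91 + 62 = 164.
P(Grade=C | Cohort=C2) = 11/164 = 0.067.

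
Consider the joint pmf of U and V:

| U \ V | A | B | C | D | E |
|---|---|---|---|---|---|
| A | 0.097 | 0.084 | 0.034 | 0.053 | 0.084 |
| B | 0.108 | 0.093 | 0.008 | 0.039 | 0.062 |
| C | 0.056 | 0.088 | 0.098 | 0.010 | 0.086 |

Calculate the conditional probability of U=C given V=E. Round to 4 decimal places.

0.3707

P(V=E) = 0.084 + 0.062 + 0.086 = 0.232.
P(U=C | V=E) = 0.086/0.232 = 0.3707.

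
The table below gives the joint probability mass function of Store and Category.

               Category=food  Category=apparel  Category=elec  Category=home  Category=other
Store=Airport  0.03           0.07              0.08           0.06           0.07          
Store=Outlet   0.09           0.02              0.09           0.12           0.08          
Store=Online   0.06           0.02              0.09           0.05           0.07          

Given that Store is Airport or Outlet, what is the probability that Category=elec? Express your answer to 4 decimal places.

P(Store=Airport) = 0.03 + 0.07 + 0.08 + 0.06 + 0.07 = 0.31.
P(Store=Outlet) = 0.09 + 0.02 + 0.09 + 0.12 + 0.08 = 0.40.
P(Store ∈ {Airport, Outlet}) = 0.31 + 0.40 = 0.71; P(Category=elec, Store ∈ {Airport, Outlet}) = 0.08 + 0.09 = 0.17.
P(Category=elec | Store ∈ {Airport, Outlet}) = 0.17/0.71 = 0.2394.

0.2394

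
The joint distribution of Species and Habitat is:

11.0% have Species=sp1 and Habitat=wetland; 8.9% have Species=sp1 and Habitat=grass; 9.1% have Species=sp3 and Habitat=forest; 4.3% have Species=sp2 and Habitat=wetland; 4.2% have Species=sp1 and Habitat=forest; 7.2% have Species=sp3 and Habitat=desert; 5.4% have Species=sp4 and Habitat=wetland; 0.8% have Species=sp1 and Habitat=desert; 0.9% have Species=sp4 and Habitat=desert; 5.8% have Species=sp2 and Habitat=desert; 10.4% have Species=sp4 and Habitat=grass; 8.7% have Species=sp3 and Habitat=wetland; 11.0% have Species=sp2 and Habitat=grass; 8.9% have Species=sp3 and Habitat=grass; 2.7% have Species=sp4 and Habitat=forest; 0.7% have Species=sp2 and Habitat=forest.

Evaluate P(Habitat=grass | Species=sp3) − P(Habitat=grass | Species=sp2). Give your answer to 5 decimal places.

P(Species=sp3) = 0.091 + 0.089 + 0.087 + 0.072 = 0.339; P(Habitat=grass | Species=sp3) = 0.089/0.339 = 0.262537.
P(Species=sp2) = 0.007 + 0.110 + 0.043 + 0.058 = 0.218; P(Habitat=grass | Species=sp2) = 0.110/0.218 = 0.504587.
Difference = -0.24205.

-0.24205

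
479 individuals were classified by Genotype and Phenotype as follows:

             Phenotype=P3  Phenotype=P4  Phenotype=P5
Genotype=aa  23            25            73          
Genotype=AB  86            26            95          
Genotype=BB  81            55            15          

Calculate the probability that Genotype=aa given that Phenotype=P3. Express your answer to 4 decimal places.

0.1211

Total with Phenotype=P3: 23 + 86 + 81 = 190.
P(Genotype=aa | Phenotype=P3) = 23/190 = 0.1211.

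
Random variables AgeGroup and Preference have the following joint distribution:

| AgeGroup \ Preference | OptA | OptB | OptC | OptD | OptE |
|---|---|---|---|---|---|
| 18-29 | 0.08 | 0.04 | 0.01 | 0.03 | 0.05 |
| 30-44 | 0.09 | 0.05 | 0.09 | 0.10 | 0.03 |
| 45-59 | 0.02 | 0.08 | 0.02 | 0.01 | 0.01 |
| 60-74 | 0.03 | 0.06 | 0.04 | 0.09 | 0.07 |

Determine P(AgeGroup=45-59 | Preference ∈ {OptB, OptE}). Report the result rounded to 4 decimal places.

P(Preference=OptB) = 0.04 + 0.05 + 0.08 + 0.06 = 0.23.
P(Preference=OptE) = 0.05 + 0.03 + 0.01 + 0.07 = 0.16.
P(Preference ∈ {OptB, OptE}) = 0.23 + 0.16 = 0.39; P(AgeGroup=45-59, Preference ∈ {OptB, OptE}) = 0.08 + 0.01 = 0.09.
P(AgeGroup=45-59 | Preference ∈ {OptB, OptE}) = 0.09/0.39 = 0.2308.

0.2308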